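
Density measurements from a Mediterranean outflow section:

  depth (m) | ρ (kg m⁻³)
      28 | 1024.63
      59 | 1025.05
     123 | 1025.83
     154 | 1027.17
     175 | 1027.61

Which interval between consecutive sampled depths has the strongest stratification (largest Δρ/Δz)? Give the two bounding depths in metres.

123–154 m

Compute the density gradient over each adjacent pair:
  28–59 m: Δρ/Δz = 0.42/31 = 0.014 kg m⁻⁴
  59–123 m: Δρ/Δz = 0.78/64 = 0.012 kg m⁻⁴
  123–154 m: Δρ/Δz = 1.34/31 = 0.043 kg m⁻⁴
  154–175 m: Δρ/Δz = 0.44/21 = 0.021 kg m⁻⁴
The largest gradient is in the 123–154 m interval — the pycnocline.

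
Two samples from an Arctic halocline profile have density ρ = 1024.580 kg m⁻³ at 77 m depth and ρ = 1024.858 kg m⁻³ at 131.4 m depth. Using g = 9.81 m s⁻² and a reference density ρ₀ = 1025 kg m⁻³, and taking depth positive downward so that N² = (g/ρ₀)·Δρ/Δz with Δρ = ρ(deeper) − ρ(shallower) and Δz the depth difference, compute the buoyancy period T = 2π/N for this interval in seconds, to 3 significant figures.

898 s

Δρ = 1024.858 − 1024.580 = 0.278 kg m⁻³ over Δz = 131.4 − 77 = 54.4 m.
N² = (9.81/1025) × (0.278/54.4) = 4.8909 × 10⁻⁵ s⁻².
N = √(4.8909 × 10⁻⁵) = 6.9935 × 10⁻³ rad s⁻¹, so T = 2π/N = 898.43 s ≈ 898 s.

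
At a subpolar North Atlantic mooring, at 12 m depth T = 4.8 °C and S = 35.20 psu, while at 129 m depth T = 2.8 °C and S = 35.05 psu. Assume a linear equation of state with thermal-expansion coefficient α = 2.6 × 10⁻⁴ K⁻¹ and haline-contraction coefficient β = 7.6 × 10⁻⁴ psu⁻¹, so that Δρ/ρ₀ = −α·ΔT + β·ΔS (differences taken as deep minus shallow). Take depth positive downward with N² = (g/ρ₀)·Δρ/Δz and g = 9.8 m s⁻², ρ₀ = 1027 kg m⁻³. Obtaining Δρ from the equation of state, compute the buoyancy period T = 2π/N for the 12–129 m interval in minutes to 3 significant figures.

18.0 min

ΔT = -2.0 K, ΔS = -0.15 psu (deep − shallow).
Δρ/ρ₀ = −αΔT + βΔS = 5.20 × 10⁻⁴ − 1.14 × 10⁻⁴ = 4.06 × 10⁻⁴, so Δρ ≈ 0.4170 kg m⁻³.
N² = (g/ρ₀)·Δρ/Δz = g·(Δρ/ρ₀)/Δz = 9.8 × 4.06 × 10⁻⁴ / 117 = 3.4007 × 10⁻⁵ s⁻².
N = √(3.4007 × 10⁻⁵) = 5.8316 × 10⁻³ rad s⁻¹ → T = 2π/N = 1.0774 × 10³ s = 17.957 min ≈ 18.0 min.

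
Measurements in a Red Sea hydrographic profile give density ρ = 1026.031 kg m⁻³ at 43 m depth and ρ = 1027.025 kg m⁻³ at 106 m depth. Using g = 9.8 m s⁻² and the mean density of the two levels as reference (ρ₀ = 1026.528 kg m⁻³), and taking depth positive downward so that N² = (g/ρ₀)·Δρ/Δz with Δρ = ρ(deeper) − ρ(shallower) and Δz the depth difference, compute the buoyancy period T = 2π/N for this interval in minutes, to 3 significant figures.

Δρ = 1027.025 − 1026.031 = 0.994 kg m⁻³ over Δz = 106 − 43 = 63 m.
N² = (9.8/1026.528) × (0.994/63) = 1.5063 × 10⁻⁴ s⁻².
N = √(1.5063 × 10⁻⁴) = 0.012273 rad s⁻¹, so T = 2π/N = 511.95 s = 8.5325 min ≈ 8.53 min.

8.53 min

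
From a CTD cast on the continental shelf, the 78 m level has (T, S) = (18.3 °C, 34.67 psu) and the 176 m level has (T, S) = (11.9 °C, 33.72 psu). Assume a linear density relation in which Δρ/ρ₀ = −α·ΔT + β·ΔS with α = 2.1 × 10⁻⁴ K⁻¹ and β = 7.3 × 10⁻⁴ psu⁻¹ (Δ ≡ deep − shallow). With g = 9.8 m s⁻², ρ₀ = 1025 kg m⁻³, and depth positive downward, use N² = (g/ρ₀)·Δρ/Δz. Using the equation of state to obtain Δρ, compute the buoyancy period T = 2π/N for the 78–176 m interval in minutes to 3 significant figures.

ΔT = -6.4 K, ΔS = -0.95 psu (deep − shallow).
Δρ/ρ₀ = −αΔT + βΔS = 1.344 × 10⁻³ − 6.935 × 10⁻⁴ = 6.505 × 10⁻⁴, so Δρ ≈ 0.6668 kg m⁻³.
N² = (g/ρ₀)·Δρ/Δz = g·(Δρ/ρ₀)/Δz = 9.8 × 6.505 × 10⁻⁴ / 98 = 6.5050 × 10⁻⁵ s⁻².
N = √(6.5050 × 10⁻⁵) = 8.0654 × 10⁻³ rad s⁻¹ → T = 2π/N = 779.03 s = 12.984 min ≈ 13.0 min.

13.0 min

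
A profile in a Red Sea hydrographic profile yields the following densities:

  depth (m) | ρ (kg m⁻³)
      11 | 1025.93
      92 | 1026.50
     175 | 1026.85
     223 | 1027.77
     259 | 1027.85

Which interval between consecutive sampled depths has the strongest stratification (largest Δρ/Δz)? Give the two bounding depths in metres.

175–223 m

Compute the density gradient over each adjacent pair:
  11–92 m: Δρ/Δz = 0.57/81 = 7.0 × 10⁻³ kg m⁻⁴
  92–175 m: Δρ/Δz = 0.35/83 = 4.2 × 10⁻³ kg m⁻⁴
  175–223 m: Δρ/Δz = 0.92/48 = 0.019 kg m⁻⁴
  223–259 m: Δρ/Δz = 0.08/36 = 2.2 × 10⁻³ kg m⁻⁴
The largest gradient is in the 175–223 m interval — the pycnocline.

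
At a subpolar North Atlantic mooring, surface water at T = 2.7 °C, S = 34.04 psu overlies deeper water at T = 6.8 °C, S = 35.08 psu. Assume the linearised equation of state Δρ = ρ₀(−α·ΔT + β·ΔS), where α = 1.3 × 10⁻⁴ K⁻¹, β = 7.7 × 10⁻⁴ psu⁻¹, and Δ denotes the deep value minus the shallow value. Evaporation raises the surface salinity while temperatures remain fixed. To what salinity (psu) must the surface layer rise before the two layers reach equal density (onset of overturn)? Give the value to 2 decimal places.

Neutral buoyancy requires −α(T_deep − T_surf) + β(S_deep − S_surf′) = 0.
S_surf′ = S_deep − (α/β)·ΔT = 35.08 − (1.3 × 10⁻⁴/7.7 × 10⁻⁴)·(+4.1) = 34.3878 psu.
Increase required: 34.3878 − 34.04 = 0.3478 psu.

34.39 psu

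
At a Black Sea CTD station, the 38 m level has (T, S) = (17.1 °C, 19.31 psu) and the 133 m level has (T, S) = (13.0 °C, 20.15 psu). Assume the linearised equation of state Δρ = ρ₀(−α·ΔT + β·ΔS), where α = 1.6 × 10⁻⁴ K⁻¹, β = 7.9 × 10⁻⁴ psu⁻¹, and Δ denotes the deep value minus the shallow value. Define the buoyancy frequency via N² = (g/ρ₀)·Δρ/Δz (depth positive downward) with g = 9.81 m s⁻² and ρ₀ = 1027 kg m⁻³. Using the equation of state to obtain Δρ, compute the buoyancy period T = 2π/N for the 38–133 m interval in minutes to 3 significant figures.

ΔT = -4.1 K, ΔS = +0.84 psu (deep − shallow).
Δρ/ρ₀ = −αΔT + βΔS = 6.56 × 10⁻⁴ + 6.636 × 10⁻⁴ = 1.3196 × 10⁻³, so Δρ ≈ 1.355 kg m⁻³.
N² = (g/ρ₀)·Δρ/Δz = g·(Δρ/ρ₀)/Δz = 9.81 × 1.3196 × 10⁻³ / 95 = 1.3627 × 10⁻⁴ s⁻².
N = √(1.3627 × 10⁻⁴) = 0.011673 rad s⁻¹ → T = 2π/N = 538.27 s = 8.9712 min ≈ 8.97 min.

8.97 min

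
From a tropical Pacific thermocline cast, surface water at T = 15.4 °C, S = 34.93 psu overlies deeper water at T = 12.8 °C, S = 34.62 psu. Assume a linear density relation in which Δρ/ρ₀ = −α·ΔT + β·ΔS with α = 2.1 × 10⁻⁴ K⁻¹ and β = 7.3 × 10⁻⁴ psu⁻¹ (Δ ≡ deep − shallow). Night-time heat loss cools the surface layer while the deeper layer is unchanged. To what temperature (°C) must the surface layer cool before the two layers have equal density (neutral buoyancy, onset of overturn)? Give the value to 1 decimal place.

Neutral buoyancy requires Δρ = 0, i.e. −α(T_deep − T_surf′) + β(S_deep − S_surf) = 0.
T_surf′ = T_deep − (β/α)·ΔS = 12.8 − (7.3 × 10⁻⁴/2.1 × 10⁻⁴)·(-0.31) = 13.878 °C.
Cooling required: 15.4 − (13.878) = 1.522 °C.

13.9 °C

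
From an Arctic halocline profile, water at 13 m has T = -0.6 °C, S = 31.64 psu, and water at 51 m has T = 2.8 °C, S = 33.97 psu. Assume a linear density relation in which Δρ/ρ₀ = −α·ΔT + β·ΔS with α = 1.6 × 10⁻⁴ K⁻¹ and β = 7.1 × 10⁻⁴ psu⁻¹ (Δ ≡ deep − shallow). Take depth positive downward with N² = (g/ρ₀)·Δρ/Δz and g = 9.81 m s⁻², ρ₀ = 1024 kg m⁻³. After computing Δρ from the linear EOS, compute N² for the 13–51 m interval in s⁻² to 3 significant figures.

ΔT = +3.4 K, ΔS = +2.33 psu (deep − shallow).
Δρ/ρ₀ = −αΔT + βΔS = -5.44 × 10⁻⁴ + 1.6543 × 10⁻³ = 1.1103 × 10⁻³, so Δρ ≈ 1.137 kg m⁻³.
N² = (g/ρ₀)·Δρ/Δz = g·(Δρ/ρ₀)/Δz = 9.81 × 1.1103 × 10⁻³ / 38 = 2.8663 × 10⁻⁴ s⁻² ≈ 2.87 × 10⁻⁴ s⁻².

2.87 × 10⁻⁴ s⁻²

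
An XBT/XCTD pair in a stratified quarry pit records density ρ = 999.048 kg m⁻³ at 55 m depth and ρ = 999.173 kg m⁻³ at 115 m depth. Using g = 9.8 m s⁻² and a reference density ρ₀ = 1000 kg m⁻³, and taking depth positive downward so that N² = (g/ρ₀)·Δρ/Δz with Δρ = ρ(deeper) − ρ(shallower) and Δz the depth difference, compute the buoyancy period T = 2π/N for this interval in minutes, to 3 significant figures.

Δρ = 999.173 − 999.048 = 0.125 kg m⁻³ over Δz = 115 − 55 = 60 m.
N² = (9.8/1000) × (0.125/60) = 2.0417 × 10⁻⁵ s⁻².
N = √(2.0417 × 10⁻⁵) = 4.5185 × 10⁻³ rad s⁻¹, so T = 2π/N = 1.3905 × 10³ s = 23.175 min ≈ 23.2 min.

23.2 min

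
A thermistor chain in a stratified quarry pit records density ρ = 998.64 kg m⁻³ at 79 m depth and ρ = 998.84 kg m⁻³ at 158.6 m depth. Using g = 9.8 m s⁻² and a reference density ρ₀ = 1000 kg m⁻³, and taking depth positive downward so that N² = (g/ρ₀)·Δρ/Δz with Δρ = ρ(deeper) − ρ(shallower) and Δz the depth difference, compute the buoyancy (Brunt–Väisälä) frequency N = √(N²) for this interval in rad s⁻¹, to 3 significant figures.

Δρ = 998.84 − 998.64 = 0.20 kg m⁻³ over Δz = 158.6 − 79 = 79.6 m.
N² = (9.8/1000) × (0.20/79.6) = 2.4623 × 10⁻⁵ s⁻².
N = √(2.4623 × 10⁻⁵) = 4.9622 × 10⁻³ rad s⁻¹ ≈ 4.96 × 10⁻³ rad s⁻¹.

4.96 × 10⁻³ rad s⁻¹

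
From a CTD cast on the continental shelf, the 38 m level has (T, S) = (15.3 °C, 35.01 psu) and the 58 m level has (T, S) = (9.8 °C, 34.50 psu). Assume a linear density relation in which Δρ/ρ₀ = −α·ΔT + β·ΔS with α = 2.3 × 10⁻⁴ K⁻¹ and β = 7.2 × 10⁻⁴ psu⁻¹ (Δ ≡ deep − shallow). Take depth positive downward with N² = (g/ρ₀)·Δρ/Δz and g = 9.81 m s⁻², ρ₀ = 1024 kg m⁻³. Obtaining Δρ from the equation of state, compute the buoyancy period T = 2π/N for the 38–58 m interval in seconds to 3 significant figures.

ΔT = -5.5 K, ΔS = -0.51 psu (deep − shallow).
Δρ/ρ₀ = −αΔT + βΔS = 1.265 × 10⁻³ − 3.672 × 10⁻⁴ = 8.978 × 10⁻⁴, so Δρ ≈ 0.9193 kg m⁻³.
N² = (g/ρ₀)·Δρ/Δz = g·(Δρ/ρ₀)/Δz = 9.81 × 8.978 × 10⁻⁴ / 20 = 4.4037 × 10⁻⁴ s⁻².
N = √(4.4037 × 10⁻⁴) = 0.020985 rad s⁻¹ → T = 2π/N = 299.41 s ≈ 299 s.

299 s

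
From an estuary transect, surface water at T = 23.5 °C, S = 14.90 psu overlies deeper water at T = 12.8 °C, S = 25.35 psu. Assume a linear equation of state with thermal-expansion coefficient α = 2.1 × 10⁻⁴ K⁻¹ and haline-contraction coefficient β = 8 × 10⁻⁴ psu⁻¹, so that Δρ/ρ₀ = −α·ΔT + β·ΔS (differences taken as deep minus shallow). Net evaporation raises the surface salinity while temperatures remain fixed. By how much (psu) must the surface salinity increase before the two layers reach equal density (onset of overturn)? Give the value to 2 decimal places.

13.26 psu

Neutral buoyancy requires −α(T_deep − T_surf) + β(S_deep − S_surf′) = 0.
S_surf′ = S_deep − (α/β)·ΔT = 25.35 − (2.1 × 10⁻⁴/8 × 10⁻⁴)·(-10.7) = 28.1588 psu.
Increase required: 28.1588 − 14.90 = 13.2588 psu.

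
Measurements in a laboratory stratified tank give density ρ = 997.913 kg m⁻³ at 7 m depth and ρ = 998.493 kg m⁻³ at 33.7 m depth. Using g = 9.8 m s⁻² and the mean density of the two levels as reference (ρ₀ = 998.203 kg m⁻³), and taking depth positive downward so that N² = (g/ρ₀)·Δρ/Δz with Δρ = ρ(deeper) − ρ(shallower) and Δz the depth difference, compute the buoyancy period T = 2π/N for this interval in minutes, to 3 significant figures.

7.17 min

Δρ = 998.493 − 997.913 = 0.580 kg m⁻³ over Δz = 33.7 − 7 = 26.7 m.
N² = (9.8/998.203) × (0.580/26.7) = 2.1327 × 10⁻⁴ s⁻².
N = √(2.1327 × 10⁻⁴) = 0.014604 rad s⁻¹, so T = 2π/N = 430.24 s = 7.1707 min ≈ 7.17 min.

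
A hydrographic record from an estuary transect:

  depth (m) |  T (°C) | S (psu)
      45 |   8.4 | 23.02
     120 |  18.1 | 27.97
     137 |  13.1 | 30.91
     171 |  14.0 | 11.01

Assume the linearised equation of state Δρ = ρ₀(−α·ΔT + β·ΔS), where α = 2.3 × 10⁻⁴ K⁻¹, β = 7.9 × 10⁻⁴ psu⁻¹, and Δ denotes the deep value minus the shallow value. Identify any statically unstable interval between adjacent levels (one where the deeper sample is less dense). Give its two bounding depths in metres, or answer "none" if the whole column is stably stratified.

Evaluate Δρ/ρ₀ = −αΔT + βΔS across each adjacent pair:
  45–120 m: −αΔT+βΔS = −(2.3 × 10⁻⁴)(+9.7)+(7.9 × 10⁻⁴)(+4.95) = 1.7 × 10⁻³ → stable
  120–137 m: −αΔT+βΔS = −(2.3 × 10⁻⁴)(-5.0)+(7.9 × 10⁻⁴)(+2.94) = 3.5 × 10⁻³ → stable
  137–171 m: −αΔT+βΔS = −(2.3 × 10⁻⁴)(+0.9)+(7.9 × 10⁻⁴)(-19.90) = -0.016 → UNSTABLE
The 137–171 m interval has Δρ < 0: lighter water underlies denser water.

137–171 m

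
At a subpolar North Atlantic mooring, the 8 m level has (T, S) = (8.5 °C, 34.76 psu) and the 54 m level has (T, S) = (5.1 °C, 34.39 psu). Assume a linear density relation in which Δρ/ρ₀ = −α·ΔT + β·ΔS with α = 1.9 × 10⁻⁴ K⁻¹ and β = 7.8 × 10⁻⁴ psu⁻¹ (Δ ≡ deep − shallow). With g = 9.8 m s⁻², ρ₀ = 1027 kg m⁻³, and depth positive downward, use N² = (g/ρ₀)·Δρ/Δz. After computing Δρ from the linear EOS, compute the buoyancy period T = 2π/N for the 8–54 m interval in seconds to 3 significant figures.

ΔT = -3.4 K, ΔS = -0.37 psu (deep − shallow).
Δρ/ρ₀ = −αΔT + βΔS = 6.46 × 10⁻⁴ − 2.886 × 10⁻⁴ = 3.574 × 10⁻⁴, so Δρ ≈ 0.3670 kg m⁻³.
N² = (g/ρ₀)·Δρ/Δz = g·(Δρ/ρ₀)/Δz = 9.8 × 3.574 × 10⁻⁴ / 46 = 7.6142 × 10⁻⁵ s⁻².
N = √(7.6142 × 10⁻⁵) = 8.7259 × 10⁻³ rad s⁻¹ → T = 2π/N = 720.06 s ≈ 720 s.

720 s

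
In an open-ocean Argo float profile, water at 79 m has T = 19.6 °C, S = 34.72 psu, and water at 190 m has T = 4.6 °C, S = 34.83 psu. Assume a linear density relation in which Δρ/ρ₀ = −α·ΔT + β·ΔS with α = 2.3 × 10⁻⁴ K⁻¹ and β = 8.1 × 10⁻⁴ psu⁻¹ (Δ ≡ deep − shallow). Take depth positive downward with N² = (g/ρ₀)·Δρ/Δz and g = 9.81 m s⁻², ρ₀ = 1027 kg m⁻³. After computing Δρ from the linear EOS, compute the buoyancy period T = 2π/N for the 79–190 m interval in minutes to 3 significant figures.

5.92 min

ΔT = -15.0 K, ΔS = +0.11 psu (deep − shallow).
Δρ/ρ₀ = −αΔT + βΔS = 3.45 × 10⁻³ + 8.91 × 10⁻⁵ = 3.5391 × 10⁻³, so Δρ ≈ 3.635 kg m⁻³.
N² = (g/ρ₀)·Δρ/Δz = g·(Δρ/ρ₀)/Δz = 9.81 × 3.5391 × 10⁻³ / 111 = 3.1278 × 10⁻⁴ s⁻².
N = √(3.1278 × 10⁻⁴) = 0.017686 rad s⁻¹ → T = 2π/N = 355.26 s = 5.9210 min ≈ 5.92 min.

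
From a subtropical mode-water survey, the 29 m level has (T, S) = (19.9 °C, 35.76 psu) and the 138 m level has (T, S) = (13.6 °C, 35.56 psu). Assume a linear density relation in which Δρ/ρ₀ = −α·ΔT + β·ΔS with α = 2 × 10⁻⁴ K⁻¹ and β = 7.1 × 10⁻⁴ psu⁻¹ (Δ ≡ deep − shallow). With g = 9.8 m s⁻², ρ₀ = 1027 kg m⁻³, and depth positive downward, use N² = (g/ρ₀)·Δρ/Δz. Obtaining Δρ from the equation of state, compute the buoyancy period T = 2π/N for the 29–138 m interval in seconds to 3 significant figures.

627 s

ΔT = -6.3 K, ΔS = -0.20 psu (deep − shallow).
Δρ/ρ₀ = −αΔT + βΔS = 1.26 × 10⁻³ − 1.42 × 10⁻⁴ = 1.118 × 10⁻³, so Δρ ≈ 1.148 kg m⁻³.
N² = (g/ρ₀)·Δρ/Δz = g·(Δρ/ρ₀)/Δz = 9.8 × 1.118 × 10⁻³ / 109 = 1.0052 × 10⁻⁴ s⁻².
N = √(1.0052 × 10⁻⁴) = 0.010026 rad s⁻¹ → T = 2π/N = 626.69 s ≈ 627 s.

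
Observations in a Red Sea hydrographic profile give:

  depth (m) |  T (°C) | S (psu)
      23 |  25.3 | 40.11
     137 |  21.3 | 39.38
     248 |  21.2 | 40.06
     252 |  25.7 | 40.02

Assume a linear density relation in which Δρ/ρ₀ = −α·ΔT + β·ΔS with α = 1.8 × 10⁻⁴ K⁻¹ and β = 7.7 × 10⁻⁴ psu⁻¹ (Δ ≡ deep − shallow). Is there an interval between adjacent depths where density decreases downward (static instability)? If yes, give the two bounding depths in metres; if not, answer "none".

248–252 m

Evaluate Δρ/ρ₀ = −αΔT + βΔS across each adjacent pair:
  23–137 m: −αΔT+βΔS = −(1.8 × 10⁻⁴)(-4.0)+(7.7 × 10⁻⁴)(-0.73) = 1.6 × 10⁻⁴ → stable
  137–248 m: −αΔT+βΔS = −(1.8 × 10⁻⁴)(-0.1)+(7.7 × 10⁻⁴)(+0.68) = 5.4 × 10⁻⁴ → stable
  248–252 m: −αΔT+βΔS = −(1.8 × 10⁻⁴)(+4.5)+(7.7 × 10⁻⁴)(-0.04) = -8.4 × 10⁻⁴ → UNSTABLE
The 248–252 m interval has Δρ < 0: lighter water underlies denser water.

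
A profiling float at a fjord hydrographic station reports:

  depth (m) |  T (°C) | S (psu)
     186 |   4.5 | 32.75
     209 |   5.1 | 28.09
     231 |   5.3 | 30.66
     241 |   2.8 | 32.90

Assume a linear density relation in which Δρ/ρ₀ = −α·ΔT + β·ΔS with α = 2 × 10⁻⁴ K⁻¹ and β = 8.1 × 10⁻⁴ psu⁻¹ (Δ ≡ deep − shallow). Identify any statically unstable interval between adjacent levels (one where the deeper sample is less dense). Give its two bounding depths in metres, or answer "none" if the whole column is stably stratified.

186–209 m

Evaluate Δρ/ρ₀ = −αΔT + βΔS across each adjacent pair:
  186–209 m: −αΔT+βΔS = −(2 × 10⁻⁴)(+0.6)+(8.1 × 10⁻⁴)(-4.66) = -3.9 × 10⁻³ → UNSTABLE
  209–231 m: −αΔT+βΔS = −(2 × 10⁻⁴)(+0.2)+(8.1 × 10⁻⁴)(+2.57) = 2.0 × 10⁻³ → stable
  231–241 m: −αΔT+βΔS = −(2 × 10⁻⁴)(-2.5)+(8.1 × 10⁻⁴)(+2.24) = 2.3 × 10⁻³ → stable
The 186–209 m interval has Δρ < 0: lighter water underlies denser water.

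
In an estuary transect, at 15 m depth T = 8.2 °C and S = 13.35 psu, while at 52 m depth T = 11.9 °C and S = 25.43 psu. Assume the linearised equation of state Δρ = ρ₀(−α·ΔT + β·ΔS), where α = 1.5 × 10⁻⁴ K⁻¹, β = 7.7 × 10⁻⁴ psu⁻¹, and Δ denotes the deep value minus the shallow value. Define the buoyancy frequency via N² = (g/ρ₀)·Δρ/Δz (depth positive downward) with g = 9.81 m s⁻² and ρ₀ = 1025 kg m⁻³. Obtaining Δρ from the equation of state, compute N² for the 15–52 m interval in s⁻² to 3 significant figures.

2.32 × 10⁻³ s⁻²

ΔT = +3.7 K, ΔS = +12.08 psu (deep − shallow).
Δρ/ρ₀ = −αΔT + βΔS = -5.55 × 10⁻⁴ + 9.3016 × 10⁻³ = 8.7466 × 10⁻³, so Δρ ≈ 8.965 kg m⁻³.
N² = (g/ρ₀)·Δρ/Δz = g·(Δρ/ρ₀)/Δz = 9.81 × 8.7466 × 10⁻³ / 37 = 2.3190 × 10⁻³ s⁻² ≈ 2.32 × 10⁻³ s⁻².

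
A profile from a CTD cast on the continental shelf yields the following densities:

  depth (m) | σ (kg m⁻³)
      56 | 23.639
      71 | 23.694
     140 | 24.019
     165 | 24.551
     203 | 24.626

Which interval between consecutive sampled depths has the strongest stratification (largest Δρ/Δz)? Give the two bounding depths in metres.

140–165 m

Compute the density gradient over each adjacent pair:
  56–71 m: Δρ/Δz = 0.055/15 = 3.7 × 10⁻³ kg m⁻⁴
  71–140 m: Δρ/Δz = 0.325/69 = 4.7 × 10⁻³ kg m⁻⁴
  140–165 m: Δρ/Δz = 0.532/25 = 0.021 kg m⁻⁴
  165–203 m: Δρ/Δz = 0.075/38 = 2.0 × 10⁻³ kg m⁻⁴
The largest gradient is in the 140–165 m interval — the pycnocline.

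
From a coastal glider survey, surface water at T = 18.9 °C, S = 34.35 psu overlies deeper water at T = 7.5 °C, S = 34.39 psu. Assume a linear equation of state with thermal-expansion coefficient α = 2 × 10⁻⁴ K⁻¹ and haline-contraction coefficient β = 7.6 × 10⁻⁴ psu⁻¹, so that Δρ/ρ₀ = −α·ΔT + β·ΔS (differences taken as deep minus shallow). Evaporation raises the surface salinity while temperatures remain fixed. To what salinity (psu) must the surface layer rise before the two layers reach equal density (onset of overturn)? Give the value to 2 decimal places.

37.39 psu

Neutral buoyancy requires −α(T_deep − T_surf) + β(S_deep − S_surf′) = 0.
S_surf′ = S_deep − (α/β)·ΔT = 34.39 − (2 × 10⁻⁴/7.6 × 10⁻⁴)·(-11.4) = 37.3900 psu.
Increase required: 37.3900 − 34.35 = 3.0400 psu.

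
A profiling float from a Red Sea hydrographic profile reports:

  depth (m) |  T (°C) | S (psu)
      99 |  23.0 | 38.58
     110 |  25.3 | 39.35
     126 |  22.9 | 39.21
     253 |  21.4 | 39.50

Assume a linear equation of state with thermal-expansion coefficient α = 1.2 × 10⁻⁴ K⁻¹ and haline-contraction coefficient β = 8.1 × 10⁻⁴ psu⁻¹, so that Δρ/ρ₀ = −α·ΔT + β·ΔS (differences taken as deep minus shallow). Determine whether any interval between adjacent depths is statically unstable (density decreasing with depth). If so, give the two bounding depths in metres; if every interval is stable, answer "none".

Evaluate Δρ/ρ₀ = −αΔT + βΔS across each adjacent pair:
  99–110 m: −αΔT+βΔS = −(1.2 × 10⁻⁴)(+2.3)+(8.1 × 10⁻⁴)(+0.77) = 3.5 × 10⁻⁴ → stable
  110–126 m: −αΔT+βΔS = −(1.2 × 10⁻⁴)(-2.4)+(8.1 × 10⁻⁴)(-0.14) = 1.7 × 10⁻⁴ → stable
  126–253 m: −αΔT+βΔS = −(1.2 × 10⁻⁴)(-1.5)+(8.1 × 10⁻⁴)(+0.29) = 4.1 × 10⁻⁴ → stable
Every interval has Δρ > 0: the column is stably stratified throughout.

none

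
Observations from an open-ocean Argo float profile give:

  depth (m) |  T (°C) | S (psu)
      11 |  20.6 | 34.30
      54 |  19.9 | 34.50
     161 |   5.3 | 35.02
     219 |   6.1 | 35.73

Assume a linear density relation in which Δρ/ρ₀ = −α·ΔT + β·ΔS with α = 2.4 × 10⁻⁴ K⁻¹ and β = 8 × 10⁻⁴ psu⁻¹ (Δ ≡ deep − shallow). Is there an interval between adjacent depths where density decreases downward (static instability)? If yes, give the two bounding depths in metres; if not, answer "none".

Evaluate Δρ/ρ₀ = −αΔT + βΔS across each adjacent pair:
  11–54 m: −αΔT+βΔS = −(2.4 × 10⁻⁴)(-0.7)+(8 × 10⁻⁴)(+0.20) = 3.3 × 10⁻⁴ → stable
  54–161 m: −αΔT+βΔS = −(2.4 × 10⁻⁴)(-14.6)+(8 × 10⁻⁴)(+0.52) = 3.9 × 10⁻³ → stable
  161–219 m: −αΔT+βΔS = −(2.4 × 10⁻⁴)(+0.8)+(8 × 10⁻⁴)(+0.71) = 3.8 × 10⁻⁴ → stable
Every interval has Δρ > 0: the column is stably stratified throughout.

none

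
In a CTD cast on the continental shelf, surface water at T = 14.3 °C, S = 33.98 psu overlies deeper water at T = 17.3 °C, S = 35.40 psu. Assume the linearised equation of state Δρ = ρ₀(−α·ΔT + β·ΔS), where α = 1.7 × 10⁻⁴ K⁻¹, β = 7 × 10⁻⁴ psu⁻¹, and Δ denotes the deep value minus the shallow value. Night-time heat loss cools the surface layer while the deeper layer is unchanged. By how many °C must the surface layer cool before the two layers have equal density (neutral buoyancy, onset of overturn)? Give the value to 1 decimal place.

2.8 °C

Neutral buoyancy requires Δρ = 0, i.e. −α(T_deep − T_surf′) + β(S_deep − S_surf) = 0.
T_surf′ = T_deep − (β/α)·ΔS = 17.3 − (7 × 10⁻⁴/1.7 × 10⁻⁴)·(+1.42) = 11.453 °C.
Cooling required: 14.3 − (11.453) = 2.847 °C.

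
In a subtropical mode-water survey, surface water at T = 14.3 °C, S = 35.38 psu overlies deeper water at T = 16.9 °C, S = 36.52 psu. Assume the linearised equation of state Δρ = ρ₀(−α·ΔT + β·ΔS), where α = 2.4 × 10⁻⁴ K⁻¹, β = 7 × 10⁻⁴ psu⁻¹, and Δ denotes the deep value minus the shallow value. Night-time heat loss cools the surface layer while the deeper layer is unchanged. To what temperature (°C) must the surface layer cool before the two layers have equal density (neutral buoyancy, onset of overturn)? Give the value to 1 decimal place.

Neutral buoyancy requires Δρ = 0, i.e. −α(T_deep − T_surf′) + β(S_deep − S_surf) = 0.
T_surf′ = T_deep − (β/α)·ΔS = 16.9 − (7 × 10⁻⁴/2.4 × 10⁻⁴)·(+1.14) = 13.575 °C.
Cooling required: 14.3 − (13.575) = 0.725 °C.

13.6 °C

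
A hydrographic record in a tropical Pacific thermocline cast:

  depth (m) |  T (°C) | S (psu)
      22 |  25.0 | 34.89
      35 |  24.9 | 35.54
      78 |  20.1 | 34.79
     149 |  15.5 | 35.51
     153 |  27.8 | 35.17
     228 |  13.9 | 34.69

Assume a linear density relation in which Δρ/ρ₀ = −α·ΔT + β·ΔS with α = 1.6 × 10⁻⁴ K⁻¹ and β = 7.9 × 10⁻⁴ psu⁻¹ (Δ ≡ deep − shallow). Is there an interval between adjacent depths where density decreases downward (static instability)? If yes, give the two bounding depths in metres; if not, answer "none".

149–153 m

Evaluate Δρ/ρ₀ = −αΔT + βΔS across each adjacent pair:
  22–35 m: −αΔT+βΔS = −(1.6 × 10⁻⁴)(-0.1)+(7.9 × 10⁻⁴)(+0.65) = 5.3 × 10⁻⁴ → stable
  35–78 m: −αΔT+βΔS = −(1.6 × 10⁻⁴)(-4.8)+(7.9 × 10⁻⁴)(-0.75) = 1.8 × 10⁻⁴ → stable
  78–149 m: −αΔT+βΔS = −(1.6 × 10⁻⁴)(-4.6)+(7.9 × 10⁻⁴)(+0.72) = 1.3 × 10⁻³ → stable
  149–153 m: −αΔT+βΔS = −(1.6 × 10⁻⁴)(+12.3)+(7.9 × 10⁻⁴)(-0.34) = -2.2 × 10⁻³ → UNSTABLE
  153–228 m: −αΔT+βΔS = −(1.6 × 10⁻⁴)(-13.9)+(7.9 × 10⁻⁴)(-0.48) = 1.8 × 10⁻³ → stable
The 149–153 m interval has Δρ < 0: lighter water underlies denser water.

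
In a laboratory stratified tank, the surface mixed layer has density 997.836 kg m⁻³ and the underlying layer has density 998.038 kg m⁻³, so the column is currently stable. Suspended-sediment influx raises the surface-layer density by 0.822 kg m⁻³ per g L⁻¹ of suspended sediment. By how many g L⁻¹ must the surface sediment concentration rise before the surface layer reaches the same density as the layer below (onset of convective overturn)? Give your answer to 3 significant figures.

0.246 g L⁻¹

Density deficit of the surface layer: 998.038 − 997.836 = 0.202 kg m⁻³.
Required change = 0.202 / 0.822 = 0.246 g L⁻¹.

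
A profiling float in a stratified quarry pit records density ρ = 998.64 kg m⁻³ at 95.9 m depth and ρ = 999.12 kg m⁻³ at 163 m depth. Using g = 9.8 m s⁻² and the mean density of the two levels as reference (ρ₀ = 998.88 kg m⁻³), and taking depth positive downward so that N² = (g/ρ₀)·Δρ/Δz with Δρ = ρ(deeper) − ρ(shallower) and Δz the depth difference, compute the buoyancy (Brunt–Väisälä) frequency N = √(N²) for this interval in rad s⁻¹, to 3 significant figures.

8.38 × 10⁻³ rad s⁻¹

Δρ = 999.12 − 998.64 = 0.48 kg m⁻³ over Δz = 163 − 95.9 = 67.1 m.
N² = (9.8/998.88) × (0.48/67.1) = 7.0183 × 10⁻⁵ s⁻².
N = √(7.0183 × 10⁻⁵) = 8.3775 × 10⁻³ rad s⁻¹ ≈ 8.38 × 10⁻³ rad s⁻¹.
A positive N² confirms static stability across the interval.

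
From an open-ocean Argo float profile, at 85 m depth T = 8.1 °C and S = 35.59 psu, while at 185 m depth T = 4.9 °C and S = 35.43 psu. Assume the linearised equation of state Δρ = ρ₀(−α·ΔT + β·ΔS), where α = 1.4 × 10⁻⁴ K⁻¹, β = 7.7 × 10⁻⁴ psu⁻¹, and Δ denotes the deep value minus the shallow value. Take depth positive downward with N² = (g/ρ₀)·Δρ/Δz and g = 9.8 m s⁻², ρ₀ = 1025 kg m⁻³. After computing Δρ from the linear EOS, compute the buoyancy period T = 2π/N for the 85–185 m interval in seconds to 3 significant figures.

ΔT = -3.2 K, ΔS = -0.16 psu (deep − shallow).
Δρ/ρ₀ = −αΔT + βΔS = 4.48 × 10⁻⁴ − 1.232 × 10⁻⁴ = 3.248 × 10⁻⁴, so Δρ ≈ 0.3329 kg m⁻³.
N² = (g/ρ₀)·Δρ/Δz = g·(Δρ/ρ₀)/Δz = 9.8 × 3.248 × 10⁻⁴ / 100 = 3.1830 × 10⁻⁵ s⁻².
N = √(3.1830 × 10⁻⁵) = 5.6418 × 10⁻³ rad s⁻¹ → T = 2π/N = 1.1137 × 10³ s ≈ 1.11 × 10³ s.

1.11 × 10³ s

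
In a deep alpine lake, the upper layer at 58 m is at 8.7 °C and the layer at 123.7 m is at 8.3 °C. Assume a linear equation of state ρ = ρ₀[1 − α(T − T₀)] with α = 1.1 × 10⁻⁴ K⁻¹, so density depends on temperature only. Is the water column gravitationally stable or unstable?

stable

ΔT = 8.3 − 8.7 = -0.4 K, so Δρ/ρ₀ = −αΔT = 4.40 × 10⁻⁵.
Δρ/ρ₀ > 0, so Δρ > 0: deeper water is denser → statically stable.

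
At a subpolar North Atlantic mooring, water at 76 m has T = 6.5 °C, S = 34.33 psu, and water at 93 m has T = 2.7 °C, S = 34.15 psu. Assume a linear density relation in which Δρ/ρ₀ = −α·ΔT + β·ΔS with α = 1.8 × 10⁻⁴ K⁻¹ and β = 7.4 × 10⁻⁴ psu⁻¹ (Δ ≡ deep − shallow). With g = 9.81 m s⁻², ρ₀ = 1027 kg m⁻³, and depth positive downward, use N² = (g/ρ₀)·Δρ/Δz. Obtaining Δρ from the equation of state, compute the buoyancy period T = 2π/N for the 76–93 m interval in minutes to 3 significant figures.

ΔT = -3.8 K, ΔS = -0.18 psu (deep − shallow).
Δρ/ρ₀ = −αΔT + βΔS = 6.84 × 10⁻⁴ − 1.332 × 10⁻⁴ = 5.508 × 10⁻⁴, so Δρ ≈ 0.5657 kg m⁻³.
N² = (g/ρ₀)·Δρ/Δz = g·(Δρ/ρ₀)/Δz = 9.81 × 5.508 × 10⁻⁴ / 17 = 3.1784 × 10⁻⁴ s⁻².
N = √(3.1784 × 10⁻⁴) = 0.017828 rad s⁻¹ → T = 2π/N = 352.43 s = 5.8738 min ≈ 5.87 min.

5.87 min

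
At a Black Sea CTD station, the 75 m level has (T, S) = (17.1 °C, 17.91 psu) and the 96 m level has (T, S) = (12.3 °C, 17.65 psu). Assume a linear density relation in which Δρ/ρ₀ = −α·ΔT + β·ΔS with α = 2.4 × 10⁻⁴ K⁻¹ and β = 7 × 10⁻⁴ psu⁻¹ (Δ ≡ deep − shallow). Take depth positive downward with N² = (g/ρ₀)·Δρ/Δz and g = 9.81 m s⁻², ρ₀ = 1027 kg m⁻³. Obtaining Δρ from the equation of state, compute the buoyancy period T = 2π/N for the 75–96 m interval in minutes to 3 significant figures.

4.92 min

ΔT = -4.8 K, ΔS = -0.26 psu (deep − shallow).
Δρ/ρ₀ = −αΔT + βΔS = 1.152 × 10⁻³ − 1.82 × 10⁻⁴ = 9.70 × 10⁻⁴, so Δρ ≈ 0.9962 kg m⁻³.
N² = (g/ρ₀)·Δρ/Δz = g·(Δρ/ρ₀)/Δz = 9.81 × 9.70 × 10⁻⁴ / 21 = 4.5313 × 10⁻⁴ s⁻².
N = √(4.5313 × 10⁻⁴) = 0.021287 rad s⁻¹ → T = 2π/N = 295.17 s = 4.9195 min ≈ 4.92 min.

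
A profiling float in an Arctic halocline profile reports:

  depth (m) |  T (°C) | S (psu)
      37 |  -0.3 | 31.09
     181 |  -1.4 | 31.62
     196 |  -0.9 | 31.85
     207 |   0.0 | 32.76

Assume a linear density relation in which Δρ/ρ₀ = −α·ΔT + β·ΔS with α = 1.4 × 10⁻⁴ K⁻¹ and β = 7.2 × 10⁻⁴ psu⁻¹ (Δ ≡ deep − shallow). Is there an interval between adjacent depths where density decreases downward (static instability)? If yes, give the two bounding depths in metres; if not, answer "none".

Evaluate Δρ/ρ₀ = −αΔT + βΔS across each adjacent pair:
  37–181 m: −αΔT+βΔS = −(1.4 × 10⁻⁴)(-1.1)+(7.2 × 10⁻⁴)(+0.53) = 5.4 × 10⁻⁴ → stable
  181–196 m: −αΔT+βΔS = −(1.4 × 10⁻⁴)(+0.5)+(7.2 × 10⁻⁴)(+0.23) = 9.6 × 10⁻⁵ → stable
  196–207 m: −αΔT+βΔS = −(1.4 × 10⁻⁴)(+0.9)+(7.2 × 10⁻⁴)(+0.91) = 5.3 × 10⁻⁴ → stable
Every interval has Δρ > 0: the column is stably stratified throughout.

none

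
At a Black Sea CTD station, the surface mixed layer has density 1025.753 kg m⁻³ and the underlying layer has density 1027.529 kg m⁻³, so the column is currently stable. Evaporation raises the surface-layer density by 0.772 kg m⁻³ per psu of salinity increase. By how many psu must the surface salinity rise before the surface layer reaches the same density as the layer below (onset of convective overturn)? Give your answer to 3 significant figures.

Density deficit of the surface layer: 1027.529 − 1025.753 = 1.776 kg m⁻³.
Required change = 1.776 / 0.772 = 2.30 psu.

2.30 psu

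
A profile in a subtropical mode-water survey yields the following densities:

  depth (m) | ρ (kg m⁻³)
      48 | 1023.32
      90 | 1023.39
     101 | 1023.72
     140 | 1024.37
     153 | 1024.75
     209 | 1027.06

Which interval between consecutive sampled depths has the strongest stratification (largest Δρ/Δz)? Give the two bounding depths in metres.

Compute the density gradient over each adjacent pair:
  48–90 m: Δρ/Δz = 0.07/42 = 1.7 × 10⁻³ kg m⁻⁴
  90–101 m: Δρ/Δz = 0.33/11 = 0.030 kg m⁻⁴
  101–140 m: Δρ/Δz = 0.65/39 = 0.017 kg m⁻⁴
  140–153 m: Δρ/Δz = 0.38/13 = 0.029 kg m⁻⁴
  153–209 m: Δρ/Δz = 2.31/56 = 0.041 kg m⁻⁴
The largest gradient is in the 153–209 m interval — the pycnocline.

153–209 m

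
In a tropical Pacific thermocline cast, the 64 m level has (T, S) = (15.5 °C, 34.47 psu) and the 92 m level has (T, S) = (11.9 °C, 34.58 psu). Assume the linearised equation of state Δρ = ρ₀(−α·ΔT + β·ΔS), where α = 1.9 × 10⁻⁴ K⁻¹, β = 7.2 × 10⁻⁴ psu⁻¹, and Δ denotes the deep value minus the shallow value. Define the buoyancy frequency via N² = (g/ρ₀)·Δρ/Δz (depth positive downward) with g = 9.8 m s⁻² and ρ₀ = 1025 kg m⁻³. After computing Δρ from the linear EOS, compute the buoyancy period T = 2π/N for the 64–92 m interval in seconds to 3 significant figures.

ΔT = -3.6 K, ΔS = +0.11 psu (deep − shallow).
Δρ/ρ₀ = −αΔT + βΔS = 6.84 × 10⁻⁴ + 7.92 × 10⁻⁵ = 7.632 × 10⁻⁴, so Δρ ≈ 0.7823 kg m⁻³.
N² = (g/ρ₀)·Δρ/Δz = g·(Δρ/ρ₀)/Δz = 9.8 × 7.632 × 10⁻⁴ / 28 = 2.6712 × 10⁻⁴ s⁻².
N = √(2.6712 × 10⁻⁴) = 0.016344 rad s⁻¹ → T = 2π/N = 384.43 s ≈ 384 s.

384 s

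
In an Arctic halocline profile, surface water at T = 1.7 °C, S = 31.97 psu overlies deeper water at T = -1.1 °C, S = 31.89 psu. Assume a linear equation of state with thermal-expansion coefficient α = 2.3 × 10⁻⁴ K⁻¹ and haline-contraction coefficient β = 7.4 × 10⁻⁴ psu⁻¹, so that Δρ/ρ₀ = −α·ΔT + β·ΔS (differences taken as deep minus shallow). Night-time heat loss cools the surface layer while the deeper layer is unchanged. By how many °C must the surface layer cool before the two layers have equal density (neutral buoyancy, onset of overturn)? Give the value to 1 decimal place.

2.5 °C

Neutral buoyancy requires Δρ = 0, i.e. −α(T_deep − T_surf′) + β(S_deep − S_surf) = 0.
T_surf′ = T_deep − (β/α)·ΔS = -1.1 − (7.4 × 10⁻⁴/2.3 × 10⁻⁴)·(-0.08) = -0.843 °C.
Cooling required: 1.7 − (-0.843) = 2.543 °C.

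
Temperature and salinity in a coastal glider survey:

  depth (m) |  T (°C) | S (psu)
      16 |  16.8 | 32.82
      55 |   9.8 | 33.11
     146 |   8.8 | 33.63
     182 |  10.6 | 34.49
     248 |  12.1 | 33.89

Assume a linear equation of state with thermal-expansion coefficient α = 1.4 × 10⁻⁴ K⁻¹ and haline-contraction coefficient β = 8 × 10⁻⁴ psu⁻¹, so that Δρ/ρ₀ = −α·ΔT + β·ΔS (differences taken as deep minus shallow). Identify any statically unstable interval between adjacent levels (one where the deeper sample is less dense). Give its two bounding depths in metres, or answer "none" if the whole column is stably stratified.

Evaluate Δρ/ρ₀ = −αΔT + βΔS across each adjacent pair:
  16–55 m: −αΔT+βΔS = −(1.4 × 10⁻⁴)(-7.0)+(8 × 10⁻⁴)(+0.29) = 1.2 × 10⁻³ → stable
  55–146 m: −αΔT+βΔS = −(1.4 × 10⁻⁴)(-1.0)+(8 × 10⁻⁴)(+0.52) = 5.6 × 10⁻⁴ → stable
  146–182 m: −αΔT+βΔS = −(1.4 × 10⁻⁴)(+1.8)+(8 × 10⁻⁴)(+0.86) = 4.4 × 10⁻⁴ → stable
  182–248 m: −αΔT+βΔS = −(1.4 × 10⁻⁴)(+1.5)+(8 × 10⁻⁴)(-0.60) = -6.9 × 10⁻⁴ → UNSTABLE
The 182–248 m interval has Δρ < 0: lighter water underlies denser water.

182–248 m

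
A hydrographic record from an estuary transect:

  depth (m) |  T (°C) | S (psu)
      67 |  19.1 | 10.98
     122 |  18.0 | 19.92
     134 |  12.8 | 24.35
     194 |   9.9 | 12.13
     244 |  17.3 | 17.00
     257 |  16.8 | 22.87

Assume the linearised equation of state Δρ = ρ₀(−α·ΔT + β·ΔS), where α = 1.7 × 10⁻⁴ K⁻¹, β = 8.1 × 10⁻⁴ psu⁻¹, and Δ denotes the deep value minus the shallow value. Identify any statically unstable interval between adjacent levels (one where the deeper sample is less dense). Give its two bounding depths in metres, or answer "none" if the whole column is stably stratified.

Evaluate Δρ/ρ₀ = −αΔT + βΔS across each adjacent pair:
  67–122 m: −αΔT+βΔS = −(1.7 × 10⁻⁴)(-1.1)+(8.1 × 10⁻⁴)(+8.94) = 7.4 × 10⁻³ → stable
  122–134 m: −αΔT+βΔS = −(1.7 × 10⁻⁴)(-5.2)+(8.1 × 10⁻⁴)(+4.43) = 4.5 × 10⁻³ → stable
  134–194 m: −αΔT+βΔS = −(1.7 × 10⁻⁴)(-2.9)+(8.1 × 10⁻⁴)(-12.22) = -9.4 × 10⁻³ → UNSTABLE
  194–244 m: −αΔT+βΔS = −(1.7 × 10⁻⁴)(+7.4)+(8.1 × 10⁻⁴)(+4.87) = 2.7 × 10⁻³ → stable
  244–257 m: −αΔT+βΔS = −(1.7 × 10⁻⁴)(-0.5)+(8.1 × 10⁻⁴)(+5.87) = 4.8 × 10⁻³ → stable
The 134–194 m interval has Δρ < 0: lighter water underlies denser water.

134–194 m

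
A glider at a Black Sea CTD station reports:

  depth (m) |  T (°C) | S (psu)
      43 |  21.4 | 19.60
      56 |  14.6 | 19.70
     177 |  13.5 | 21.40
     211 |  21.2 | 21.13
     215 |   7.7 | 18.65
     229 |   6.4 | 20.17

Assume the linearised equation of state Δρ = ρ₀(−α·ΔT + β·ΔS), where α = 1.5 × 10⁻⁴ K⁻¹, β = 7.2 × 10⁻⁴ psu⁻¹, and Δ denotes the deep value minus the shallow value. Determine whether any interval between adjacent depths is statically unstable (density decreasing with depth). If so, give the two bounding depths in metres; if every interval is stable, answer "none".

177–211 m

Evaluate Δρ/ρ₀ = −αΔT + βΔS across each adjacent pair:
  43–56 m: −αΔT+βΔS = −(1.5 × 10⁻⁴)(-6.8)+(7.2 × 10⁻⁴)(+0.10) = 1.1 × 10⁻³ → stable
  56–177 m: −αΔT+βΔS = −(1.5 × 10⁻⁴)(-1.1)+(7.2 × 10⁻⁴)(+1.70) = 1.4 × 10⁻³ → stable
  177–211 m: −αΔT+βΔS = −(1.5 × 10⁻⁴)(+7.7)+(7.2 × 10⁻⁴)(-0.27) = -1.3 × 10⁻³ → UNSTABLE
  211–215 m: −αΔT+βΔS = −(1.5 × 10⁻⁴)(-13.5)+(7.2 × 10⁻⁴)(-2.48) = 2.4 × 10⁻⁴ → stable
  215–229 m: −αΔT+βΔS = −(1.5 × 10⁻⁴)(-1.3)+(7.2 × 10⁻⁴)(+1.52) = 1.3 × 10⁻³ → stable
The 177–211 m interval has Δρ < 0: lighter water underlies denser water.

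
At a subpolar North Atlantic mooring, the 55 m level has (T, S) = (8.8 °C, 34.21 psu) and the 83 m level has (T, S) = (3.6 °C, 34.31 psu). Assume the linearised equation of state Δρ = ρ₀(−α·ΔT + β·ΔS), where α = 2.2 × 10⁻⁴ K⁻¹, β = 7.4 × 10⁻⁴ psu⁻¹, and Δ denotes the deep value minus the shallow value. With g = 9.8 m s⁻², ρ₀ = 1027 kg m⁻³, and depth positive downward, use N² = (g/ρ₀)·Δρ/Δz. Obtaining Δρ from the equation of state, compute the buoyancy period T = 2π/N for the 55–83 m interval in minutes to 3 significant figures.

5.07 min

ΔT = -5.2 K, ΔS = +0.10 psu (deep − shallow).
Δρ/ρ₀ = −αΔT + βΔS = 1.144 × 10⁻³ + 7.40 × 10⁻⁵ = 1.218 × 10⁻³, so Δρ ≈ 1.251 kg m⁻³.
N² = (g/ρ₀)·Δρ/Δz = g·(Δρ/ρ₀)/Δz = 9.8 × 1.218 × 10⁻³ / 28 = 4.2630 × 10⁻⁴ s⁻².
N = √(4.2630 × 10⁻⁴) = 0.020647 rad s⁻¹ → T = 2π/N = 304.31 s = 5.0718 min ≈ 5.07 min.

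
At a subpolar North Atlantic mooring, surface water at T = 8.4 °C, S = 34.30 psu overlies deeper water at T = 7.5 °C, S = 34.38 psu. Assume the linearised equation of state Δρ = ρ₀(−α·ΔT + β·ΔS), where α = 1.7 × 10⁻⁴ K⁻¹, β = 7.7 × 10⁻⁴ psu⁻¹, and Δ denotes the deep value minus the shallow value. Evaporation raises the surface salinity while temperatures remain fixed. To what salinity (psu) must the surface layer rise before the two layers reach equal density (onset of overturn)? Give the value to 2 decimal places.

Neutral buoyancy requires −α(T_deep − T_surf) + β(S_deep − S_surf′) = 0.
S_surf′ = S_deep − (α/β)·ΔT = 34.38 − (1.7 × 10⁻⁴/7.7 × 10⁻⁴)·(-0.9) = 34.5787 psu.
Increase required: 34.5787 − 34.30 = 0.2787 psu.

34.58 psu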